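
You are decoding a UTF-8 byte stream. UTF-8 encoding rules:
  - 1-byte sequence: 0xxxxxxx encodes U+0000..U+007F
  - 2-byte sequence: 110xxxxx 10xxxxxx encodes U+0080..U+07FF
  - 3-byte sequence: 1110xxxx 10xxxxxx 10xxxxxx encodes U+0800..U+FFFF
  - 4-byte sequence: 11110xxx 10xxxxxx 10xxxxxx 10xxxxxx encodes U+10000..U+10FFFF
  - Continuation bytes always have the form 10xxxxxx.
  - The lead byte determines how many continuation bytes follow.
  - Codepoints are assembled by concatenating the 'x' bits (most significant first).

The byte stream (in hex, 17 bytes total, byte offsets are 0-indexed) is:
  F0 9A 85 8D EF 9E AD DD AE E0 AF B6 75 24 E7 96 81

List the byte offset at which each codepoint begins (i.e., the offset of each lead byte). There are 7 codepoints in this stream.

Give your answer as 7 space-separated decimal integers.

Byte[0]=F0: 4-byte lead, need 3 cont bytes. acc=0x0
Byte[1]=9A: continuation. acc=(acc<<6)|0x1A=0x1A
Byte[2]=85: continuation. acc=(acc<<6)|0x05=0x685
Byte[3]=8D: continuation. acc=(acc<<6)|0x0D=0x1A14D
Completed: cp=U+1A14D (starts at byte 0)
Byte[4]=EF: 3-byte lead, need 2 cont bytes. acc=0xF
Byte[5]=9E: continuation. acc=(acc<<6)|0x1E=0x3DE
Byte[6]=AD: continuation. acc=(acc<<6)|0x2D=0xF7AD
Completed: cp=U+F7AD (starts at byte 4)
Byte[7]=DD: 2-byte lead, need 1 cont bytes. acc=0x1D
Byte[8]=AE: continuation. acc=(acc<<6)|0x2E=0x76E
Completed: cp=U+076E (starts at byte 7)
Byte[9]=E0: 3-byte lead, need 2 cont bytes. acc=0x0
Byte[10]=AF: continuation. acc=(acc<<6)|0x2F=0x2F
Byte[11]=B6: continuation. acc=(acc<<6)|0x36=0xBF6
Completed: cp=U+0BF6 (starts at byte 9)
Byte[12]=75: 1-byte ASCII. cp=U+0075
Byte[13]=24: 1-byte ASCII. cp=U+0024
Byte[14]=E7: 3-byte lead, need 2 cont bytes. acc=0x7
Byte[15]=96: continuation. acc=(acc<<6)|0x16=0x1D6
Byte[16]=81: continuation. acc=(acc<<6)|0x01=0x7581
Completed: cp=U+7581 (starts at byte 14)

Answer: 0 4 7 9 12 13 14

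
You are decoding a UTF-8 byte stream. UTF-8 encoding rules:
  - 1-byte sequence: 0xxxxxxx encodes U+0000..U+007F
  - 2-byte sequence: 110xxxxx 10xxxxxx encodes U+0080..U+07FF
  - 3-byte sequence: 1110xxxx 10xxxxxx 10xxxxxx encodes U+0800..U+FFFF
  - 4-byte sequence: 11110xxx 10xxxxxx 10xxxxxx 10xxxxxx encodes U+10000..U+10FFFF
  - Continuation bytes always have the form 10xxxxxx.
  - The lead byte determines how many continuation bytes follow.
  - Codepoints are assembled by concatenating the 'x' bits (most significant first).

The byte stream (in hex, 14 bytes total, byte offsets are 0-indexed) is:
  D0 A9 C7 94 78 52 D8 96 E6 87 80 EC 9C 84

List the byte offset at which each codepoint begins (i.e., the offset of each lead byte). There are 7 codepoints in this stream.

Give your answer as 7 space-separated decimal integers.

Answer: 0 2 4 5 6 8 11

Derivation:
Byte[0]=D0: 2-byte lead, need 1 cont bytes. acc=0x10
Byte[1]=A9: continuation. acc=(acc<<6)|0x29=0x429
Completed: cp=U+0429 (starts at byte 0)
Byte[2]=C7: 2-byte lead, need 1 cont bytes. acc=0x7
Byte[3]=94: continuation. acc=(acc<<6)|0x14=0x1D4
Completed: cp=U+01D4 (starts at byte 2)
Byte[4]=78: 1-byte ASCII. cp=U+0078
Byte[5]=52: 1-byte ASCII. cp=U+0052
Byte[6]=D8: 2-byte lead, need 1 cont bytes. acc=0x18
Byte[7]=96: continuation. acc=(acc<<6)|0x16=0x616
Completed: cp=U+0616 (starts at byte 6)
Byte[8]=E6: 3-byte lead, need 2 cont bytes. acc=0x6
Byte[9]=87: continuation. acc=(acc<<6)|0x07=0x187
Byte[10]=80: continuation. acc=(acc<<6)|0x00=0x61C0
Completed: cp=U+61C0 (starts at byte 8)
Byte[11]=EC: 3-byte lead, need 2 cont bytes. acc=0xC
Byte[12]=9C: continuation. acc=(acc<<6)|0x1C=0x31C
Byte[13]=84: continuation. acc=(acc<<6)|0x04=0xC704
Completed: cp=U+C704 (starts at byte 11)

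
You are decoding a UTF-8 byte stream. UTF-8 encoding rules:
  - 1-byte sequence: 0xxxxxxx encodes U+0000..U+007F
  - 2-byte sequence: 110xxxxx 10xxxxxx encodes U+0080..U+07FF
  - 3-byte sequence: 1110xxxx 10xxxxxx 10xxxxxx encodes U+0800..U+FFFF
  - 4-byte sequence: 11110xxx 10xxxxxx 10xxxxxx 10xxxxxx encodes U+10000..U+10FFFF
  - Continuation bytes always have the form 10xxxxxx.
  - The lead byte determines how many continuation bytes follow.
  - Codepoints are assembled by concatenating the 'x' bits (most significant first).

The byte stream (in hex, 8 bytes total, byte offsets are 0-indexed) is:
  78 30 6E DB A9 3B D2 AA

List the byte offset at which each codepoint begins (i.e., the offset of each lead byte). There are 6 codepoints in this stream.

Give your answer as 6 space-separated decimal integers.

Answer: 0 1 2 3 5 6

Derivation:
Byte[0]=78: 1-byte ASCII. cp=U+0078
Byte[1]=30: 1-byte ASCII. cp=U+0030
Byte[2]=6E: 1-byte ASCII. cp=U+006E
Byte[3]=DB: 2-byte lead, need 1 cont bytes. acc=0x1B
Byte[4]=A9: continuation. acc=(acc<<6)|0x29=0x6E9
Completed: cp=U+06E9 (starts at byte 3)
Byte[5]=3B: 1-byte ASCII. cp=U+003B
Byte[6]=D2: 2-byte lead, need 1 cont bytes. acc=0x12
Byte[7]=AA: continuation. acc=(acc<<6)|0x2A=0x4AA
Completed: cp=U+04AA (starts at byte 6)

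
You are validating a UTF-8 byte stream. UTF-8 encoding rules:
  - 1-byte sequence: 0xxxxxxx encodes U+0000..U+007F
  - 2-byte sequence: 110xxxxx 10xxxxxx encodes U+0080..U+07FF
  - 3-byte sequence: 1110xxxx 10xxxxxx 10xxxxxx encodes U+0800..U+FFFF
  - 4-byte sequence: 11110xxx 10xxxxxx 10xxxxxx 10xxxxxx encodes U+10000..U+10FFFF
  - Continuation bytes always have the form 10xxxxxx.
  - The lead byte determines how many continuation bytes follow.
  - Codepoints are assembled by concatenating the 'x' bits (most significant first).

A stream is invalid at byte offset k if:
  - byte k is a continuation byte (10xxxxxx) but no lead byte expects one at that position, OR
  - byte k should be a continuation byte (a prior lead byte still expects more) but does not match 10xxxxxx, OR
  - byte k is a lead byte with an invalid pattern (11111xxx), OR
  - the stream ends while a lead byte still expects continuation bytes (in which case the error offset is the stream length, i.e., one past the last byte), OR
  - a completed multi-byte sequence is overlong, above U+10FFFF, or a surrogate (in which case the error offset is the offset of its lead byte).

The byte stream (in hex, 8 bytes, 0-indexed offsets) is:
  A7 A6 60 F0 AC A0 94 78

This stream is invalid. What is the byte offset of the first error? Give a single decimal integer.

Byte[0]=A7: INVALID lead byte (not 0xxx/110x/1110/11110)

Answer: 0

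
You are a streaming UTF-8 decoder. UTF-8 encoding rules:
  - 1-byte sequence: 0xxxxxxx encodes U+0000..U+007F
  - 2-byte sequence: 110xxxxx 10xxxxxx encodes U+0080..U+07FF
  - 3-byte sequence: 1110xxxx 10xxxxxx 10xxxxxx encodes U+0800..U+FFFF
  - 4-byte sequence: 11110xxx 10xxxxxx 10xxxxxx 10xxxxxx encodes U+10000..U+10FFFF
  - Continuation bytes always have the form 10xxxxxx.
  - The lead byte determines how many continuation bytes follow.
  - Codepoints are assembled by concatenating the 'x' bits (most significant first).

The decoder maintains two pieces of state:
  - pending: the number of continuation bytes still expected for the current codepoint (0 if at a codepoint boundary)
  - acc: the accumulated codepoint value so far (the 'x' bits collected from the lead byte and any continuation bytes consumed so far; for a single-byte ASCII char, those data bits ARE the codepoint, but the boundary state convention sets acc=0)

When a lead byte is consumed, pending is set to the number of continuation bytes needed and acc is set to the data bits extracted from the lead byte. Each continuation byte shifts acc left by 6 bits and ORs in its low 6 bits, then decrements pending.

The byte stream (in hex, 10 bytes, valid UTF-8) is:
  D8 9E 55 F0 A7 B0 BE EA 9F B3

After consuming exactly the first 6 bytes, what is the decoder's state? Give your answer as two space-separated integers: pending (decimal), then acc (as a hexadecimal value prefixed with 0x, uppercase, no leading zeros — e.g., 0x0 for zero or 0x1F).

Answer: 1 0x9F0

Derivation:
Byte[0]=D8: 2-byte lead. pending=1, acc=0x18
Byte[1]=9E: continuation. acc=(acc<<6)|0x1E=0x61E, pending=0
Byte[2]=55: 1-byte. pending=0, acc=0x0
Byte[3]=F0: 4-byte lead. pending=3, acc=0x0
Byte[4]=A7: continuation. acc=(acc<<6)|0x27=0x27, pending=2
Byte[5]=B0: continuation. acc=(acc<<6)|0x30=0x9F0, pending=1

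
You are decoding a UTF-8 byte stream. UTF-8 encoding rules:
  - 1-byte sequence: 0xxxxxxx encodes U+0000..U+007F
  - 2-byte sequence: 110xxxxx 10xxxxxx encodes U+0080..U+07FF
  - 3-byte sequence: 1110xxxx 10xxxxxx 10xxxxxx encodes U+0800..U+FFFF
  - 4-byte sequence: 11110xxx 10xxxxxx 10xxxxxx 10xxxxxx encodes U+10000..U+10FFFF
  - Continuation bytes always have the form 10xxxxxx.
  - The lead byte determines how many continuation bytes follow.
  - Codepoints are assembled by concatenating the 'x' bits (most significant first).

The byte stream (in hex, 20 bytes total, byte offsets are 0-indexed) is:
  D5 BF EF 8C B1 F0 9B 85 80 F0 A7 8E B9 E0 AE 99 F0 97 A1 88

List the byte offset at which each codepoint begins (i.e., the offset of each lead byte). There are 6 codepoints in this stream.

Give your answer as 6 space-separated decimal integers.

Byte[0]=D5: 2-byte lead, need 1 cont bytes. acc=0x15
Byte[1]=BF: continuation. acc=(acc<<6)|0x3F=0x57F
Completed: cp=U+057F (starts at byte 0)
Byte[2]=EF: 3-byte lead, need 2 cont bytes. acc=0xF
Byte[3]=8C: continuation. acc=(acc<<6)|0x0C=0x3CC
Byte[4]=B1: continuation. acc=(acc<<6)|0x31=0xF331
Completed: cp=U+F331 (starts at byte 2)
Byte[5]=F0: 4-byte lead, need 3 cont bytes. acc=0x0
Byte[6]=9B: continuation. acc=(acc<<6)|0x1B=0x1B
Byte[7]=85: continuation. acc=(acc<<6)|0x05=0x6C5
Byte[8]=80: continuation. acc=(acc<<6)|0x00=0x1B140
Completed: cp=U+1B140 (starts at byte 5)
Byte[9]=F0: 4-byte lead, need 3 cont bytes. acc=0x0
Byte[10]=A7: continuation. acc=(acc<<6)|0x27=0x27
Byte[11]=8E: continuation. acc=(acc<<6)|0x0E=0x9CE
Byte[12]=B9: continuation. acc=(acc<<6)|0x39=0x273B9
Completed: cp=U+273B9 (starts at byte 9)
Byte[13]=E0: 3-byte lead, need 2 cont bytes. acc=0x0
Byte[14]=AE: continuation. acc=(acc<<6)|0x2E=0x2E
Byte[15]=99: continuation. acc=(acc<<6)|0x19=0xB99
Completed: cp=U+0B99 (starts at byte 13)
Byte[16]=F0: 4-byte lead, need 3 cont bytes. acc=0x0
Byte[17]=97: continuation. acc=(acc<<6)|0x17=0x17
Byte[18]=A1: continuation. acc=(acc<<6)|0x21=0x5E1
Byte[19]=88: continuation. acc=(acc<<6)|0x08=0x17848
Completed: cp=U+17848 (starts at byte 16)

Answer: 0 2 5 9 13 16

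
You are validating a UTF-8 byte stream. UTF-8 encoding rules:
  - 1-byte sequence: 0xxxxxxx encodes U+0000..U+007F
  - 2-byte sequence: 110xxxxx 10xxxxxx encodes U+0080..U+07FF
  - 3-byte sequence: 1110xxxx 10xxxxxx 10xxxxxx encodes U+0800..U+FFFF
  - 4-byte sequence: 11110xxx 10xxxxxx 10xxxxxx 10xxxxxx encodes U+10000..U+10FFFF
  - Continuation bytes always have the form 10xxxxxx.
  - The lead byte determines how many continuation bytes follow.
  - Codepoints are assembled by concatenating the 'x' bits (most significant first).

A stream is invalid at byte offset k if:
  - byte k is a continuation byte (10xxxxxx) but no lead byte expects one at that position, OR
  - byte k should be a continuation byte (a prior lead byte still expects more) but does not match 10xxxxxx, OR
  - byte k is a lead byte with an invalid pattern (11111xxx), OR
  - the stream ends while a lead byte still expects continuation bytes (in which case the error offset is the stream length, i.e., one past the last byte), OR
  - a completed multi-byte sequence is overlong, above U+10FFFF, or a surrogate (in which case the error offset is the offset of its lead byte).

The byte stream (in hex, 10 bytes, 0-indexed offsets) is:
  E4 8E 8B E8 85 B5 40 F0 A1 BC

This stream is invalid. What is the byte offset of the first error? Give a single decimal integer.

Byte[0]=E4: 3-byte lead, need 2 cont bytes. acc=0x4
Byte[1]=8E: continuation. acc=(acc<<6)|0x0E=0x10E
Byte[2]=8B: continuation. acc=(acc<<6)|0x0B=0x438B
Completed: cp=U+438B (starts at byte 0)
Byte[3]=E8: 3-byte lead, need 2 cont bytes. acc=0x8
Byte[4]=85: continuation. acc=(acc<<6)|0x05=0x205
Byte[5]=B5: continuation. acc=(acc<<6)|0x35=0x8175
Completed: cp=U+8175 (starts at byte 3)
Byte[6]=40: 1-byte ASCII. cp=U+0040
Byte[7]=F0: 4-byte lead, need 3 cont bytes. acc=0x0
Byte[8]=A1: continuation. acc=(acc<<6)|0x21=0x21
Byte[9]=BC: continuation. acc=(acc<<6)|0x3C=0x87C
Byte[10]: stream ended, expected continuation. INVALID

Answer: 10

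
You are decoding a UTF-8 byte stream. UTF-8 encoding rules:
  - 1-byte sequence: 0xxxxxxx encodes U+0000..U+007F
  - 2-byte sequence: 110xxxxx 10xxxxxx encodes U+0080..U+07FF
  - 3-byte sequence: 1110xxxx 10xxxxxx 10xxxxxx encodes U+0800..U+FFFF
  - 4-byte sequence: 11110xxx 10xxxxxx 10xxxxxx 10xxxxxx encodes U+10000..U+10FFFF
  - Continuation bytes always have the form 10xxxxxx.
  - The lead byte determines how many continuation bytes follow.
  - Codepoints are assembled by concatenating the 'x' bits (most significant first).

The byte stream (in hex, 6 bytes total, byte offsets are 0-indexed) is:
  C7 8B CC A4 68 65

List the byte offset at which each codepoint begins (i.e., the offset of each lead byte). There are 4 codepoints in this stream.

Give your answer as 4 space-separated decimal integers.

Byte[0]=C7: 2-byte lead, need 1 cont bytes. acc=0x7
Byte[1]=8B: continuation. acc=(acc<<6)|0x0B=0x1CB
Completed: cp=U+01CB (starts at byte 0)
Byte[2]=CC: 2-byte lead, need 1 cont bytes. acc=0xC
Byte[3]=A4: continuation. acc=(acc<<6)|0x24=0x324
Completed: cp=U+0324 (starts at byte 2)
Byte[4]=68: 1-byte ASCII. cp=U+0068
Byte[5]=65: 1-byte ASCII. cp=U+0065

Answer: 0 2 4 5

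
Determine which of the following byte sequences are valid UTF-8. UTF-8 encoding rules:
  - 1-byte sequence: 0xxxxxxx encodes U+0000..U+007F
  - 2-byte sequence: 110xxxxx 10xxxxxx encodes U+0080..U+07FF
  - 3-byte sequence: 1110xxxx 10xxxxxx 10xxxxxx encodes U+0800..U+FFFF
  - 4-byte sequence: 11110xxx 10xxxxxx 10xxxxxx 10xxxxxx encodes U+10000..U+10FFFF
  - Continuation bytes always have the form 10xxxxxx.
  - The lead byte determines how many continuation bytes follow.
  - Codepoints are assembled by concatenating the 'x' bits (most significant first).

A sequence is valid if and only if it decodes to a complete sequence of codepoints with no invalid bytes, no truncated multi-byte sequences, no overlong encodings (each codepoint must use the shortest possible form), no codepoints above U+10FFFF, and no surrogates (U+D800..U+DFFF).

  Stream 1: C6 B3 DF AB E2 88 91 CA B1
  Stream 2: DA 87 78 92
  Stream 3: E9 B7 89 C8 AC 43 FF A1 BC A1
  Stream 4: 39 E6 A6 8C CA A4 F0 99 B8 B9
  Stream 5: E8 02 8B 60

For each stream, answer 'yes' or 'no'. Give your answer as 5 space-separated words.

Answer: yes no no yes no

Derivation:
Stream 1: decodes cleanly. VALID
Stream 2: error at byte offset 3. INVALID
Stream 3: error at byte offset 6. INVALID
Stream 4: decodes cleanly. VALID
Stream 5: error at byte offset 1. INVALID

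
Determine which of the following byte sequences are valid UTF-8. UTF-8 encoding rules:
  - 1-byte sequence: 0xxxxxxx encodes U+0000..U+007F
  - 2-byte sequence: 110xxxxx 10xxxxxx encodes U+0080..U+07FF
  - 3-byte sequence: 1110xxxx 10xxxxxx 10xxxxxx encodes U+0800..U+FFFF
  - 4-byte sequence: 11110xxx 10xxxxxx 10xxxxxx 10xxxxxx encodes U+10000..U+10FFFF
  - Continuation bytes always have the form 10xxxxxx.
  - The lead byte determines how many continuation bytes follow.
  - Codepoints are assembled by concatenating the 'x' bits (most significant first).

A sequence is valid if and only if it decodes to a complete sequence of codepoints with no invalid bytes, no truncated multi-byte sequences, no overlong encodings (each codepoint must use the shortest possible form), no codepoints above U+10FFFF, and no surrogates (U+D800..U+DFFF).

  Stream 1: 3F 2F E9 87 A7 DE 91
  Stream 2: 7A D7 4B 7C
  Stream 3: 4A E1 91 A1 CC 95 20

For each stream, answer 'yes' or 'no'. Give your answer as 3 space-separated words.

Stream 1: decodes cleanly. VALID
Stream 2: error at byte offset 2. INVALID
Stream 3: decodes cleanly. VALID

Answer: yes no yes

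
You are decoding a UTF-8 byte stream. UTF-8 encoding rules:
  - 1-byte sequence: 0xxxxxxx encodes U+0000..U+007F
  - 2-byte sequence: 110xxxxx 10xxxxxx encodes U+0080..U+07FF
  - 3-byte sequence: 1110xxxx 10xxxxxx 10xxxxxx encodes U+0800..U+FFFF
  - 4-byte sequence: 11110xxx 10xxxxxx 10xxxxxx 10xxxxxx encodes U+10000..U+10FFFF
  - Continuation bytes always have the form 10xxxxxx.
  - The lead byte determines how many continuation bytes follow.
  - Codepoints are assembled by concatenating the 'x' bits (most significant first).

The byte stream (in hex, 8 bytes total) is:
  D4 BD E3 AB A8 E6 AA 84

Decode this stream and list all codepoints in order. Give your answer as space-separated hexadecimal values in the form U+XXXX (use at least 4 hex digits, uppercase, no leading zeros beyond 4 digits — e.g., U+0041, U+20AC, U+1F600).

Answer: U+053D U+3AE8 U+6A84

Derivation:
Byte[0]=D4: 2-byte lead, need 1 cont bytes. acc=0x14
Byte[1]=BD: continuation. acc=(acc<<6)|0x3D=0x53D
Completed: cp=U+053D (starts at byte 0)
Byte[2]=E3: 3-byte lead, need 2 cont bytes. acc=0x3
Byte[3]=AB: continuation. acc=(acc<<6)|0x2B=0xEB
Byte[4]=A8: continuation. acc=(acc<<6)|0x28=0x3AE8
Completed: cp=U+3AE8 (starts at byte 2)
Byte[5]=E6: 3-byte lead, need 2 cont bytes. acc=0x6
Byte[6]=AA: continuation. acc=(acc<<6)|0x2A=0x1AA
Byte[7]=84: continuation. acc=(acc<<6)|0x04=0x6A84
Completed: cp=U+6A84 (starts at byte 5)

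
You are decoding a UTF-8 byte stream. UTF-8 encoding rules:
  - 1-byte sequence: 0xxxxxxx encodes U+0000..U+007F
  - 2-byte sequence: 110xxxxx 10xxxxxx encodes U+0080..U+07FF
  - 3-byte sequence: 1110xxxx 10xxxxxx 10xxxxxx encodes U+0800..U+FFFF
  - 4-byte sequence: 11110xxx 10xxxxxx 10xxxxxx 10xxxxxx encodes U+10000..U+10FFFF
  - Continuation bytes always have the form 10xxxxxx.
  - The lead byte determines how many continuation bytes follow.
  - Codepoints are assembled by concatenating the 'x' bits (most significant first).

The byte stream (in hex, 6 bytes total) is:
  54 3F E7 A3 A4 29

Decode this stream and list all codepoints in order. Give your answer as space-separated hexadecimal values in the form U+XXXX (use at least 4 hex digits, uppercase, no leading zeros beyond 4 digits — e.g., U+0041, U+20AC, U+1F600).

Answer: U+0054 U+003F U+78E4 U+0029

Derivation:
Byte[0]=54: 1-byte ASCII. cp=U+0054
Byte[1]=3F: 1-byte ASCII. cp=U+003F
Byte[2]=E7: 3-byte lead, need 2 cont bytes. acc=0x7
Byte[3]=A3: continuation. acc=(acc<<6)|0x23=0x1E3
Byte[4]=A4: continuation. acc=(acc<<6)|0x24=0x78E4
Completed: cp=U+78E4 (starts at byte 2)
Byte[5]=29: 1-byte ASCII. cp=U+0029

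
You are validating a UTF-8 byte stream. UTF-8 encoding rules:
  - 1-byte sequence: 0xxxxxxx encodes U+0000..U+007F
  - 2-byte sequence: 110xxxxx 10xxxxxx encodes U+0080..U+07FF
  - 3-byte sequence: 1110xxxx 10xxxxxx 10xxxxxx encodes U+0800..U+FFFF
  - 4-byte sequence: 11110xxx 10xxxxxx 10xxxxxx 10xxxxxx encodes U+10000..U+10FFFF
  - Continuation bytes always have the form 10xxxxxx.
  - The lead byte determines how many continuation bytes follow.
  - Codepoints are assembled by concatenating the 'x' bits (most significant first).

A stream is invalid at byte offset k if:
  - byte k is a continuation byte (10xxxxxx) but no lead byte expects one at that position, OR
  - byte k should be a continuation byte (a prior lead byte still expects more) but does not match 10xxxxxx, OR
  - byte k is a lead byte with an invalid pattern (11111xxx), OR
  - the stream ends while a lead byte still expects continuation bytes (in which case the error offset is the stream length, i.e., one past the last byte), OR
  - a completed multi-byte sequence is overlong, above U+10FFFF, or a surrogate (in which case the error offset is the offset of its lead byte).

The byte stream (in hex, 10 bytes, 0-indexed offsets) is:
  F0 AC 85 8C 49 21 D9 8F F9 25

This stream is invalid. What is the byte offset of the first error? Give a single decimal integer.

Byte[0]=F0: 4-byte lead, need 3 cont bytes. acc=0x0
Byte[1]=AC: continuation. acc=(acc<<6)|0x2C=0x2C
Byte[2]=85: continuation. acc=(acc<<6)|0x05=0xB05
Byte[3]=8C: continuation. acc=(acc<<6)|0x0C=0x2C14C
Completed: cp=U+2C14C (starts at byte 0)
Byte[4]=49: 1-byte ASCII. cp=U+0049
Byte[5]=21: 1-byte ASCII. cp=U+0021
Byte[6]=D9: 2-byte lead, need 1 cont bytes. acc=0x19
Byte[7]=8F: continuation. acc=(acc<<6)|0x0F=0x64F
Completed: cp=U+064F (starts at byte 6)
Byte[8]=F9: INVALID lead byte (not 0xxx/110x/1110/11110)

Answer: 8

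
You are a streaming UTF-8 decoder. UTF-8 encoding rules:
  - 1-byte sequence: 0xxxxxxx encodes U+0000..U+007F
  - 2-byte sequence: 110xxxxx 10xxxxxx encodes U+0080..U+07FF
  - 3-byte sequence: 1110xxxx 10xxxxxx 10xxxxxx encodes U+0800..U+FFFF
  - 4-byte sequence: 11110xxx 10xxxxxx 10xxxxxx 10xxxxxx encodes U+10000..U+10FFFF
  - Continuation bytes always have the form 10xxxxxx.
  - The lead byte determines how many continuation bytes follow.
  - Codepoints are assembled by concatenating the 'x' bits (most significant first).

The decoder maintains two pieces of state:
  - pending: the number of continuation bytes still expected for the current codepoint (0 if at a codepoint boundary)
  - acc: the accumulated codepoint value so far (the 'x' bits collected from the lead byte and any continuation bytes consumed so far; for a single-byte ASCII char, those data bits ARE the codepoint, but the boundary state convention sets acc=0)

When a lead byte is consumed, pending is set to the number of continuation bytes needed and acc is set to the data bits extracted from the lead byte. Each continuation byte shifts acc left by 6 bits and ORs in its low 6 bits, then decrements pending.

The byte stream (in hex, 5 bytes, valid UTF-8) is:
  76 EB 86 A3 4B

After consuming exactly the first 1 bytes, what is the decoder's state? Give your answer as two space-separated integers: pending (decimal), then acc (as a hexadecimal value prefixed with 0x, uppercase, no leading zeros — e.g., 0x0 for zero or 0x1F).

Byte[0]=76: 1-byte. pending=0, acc=0x0

Answer: 0 0x0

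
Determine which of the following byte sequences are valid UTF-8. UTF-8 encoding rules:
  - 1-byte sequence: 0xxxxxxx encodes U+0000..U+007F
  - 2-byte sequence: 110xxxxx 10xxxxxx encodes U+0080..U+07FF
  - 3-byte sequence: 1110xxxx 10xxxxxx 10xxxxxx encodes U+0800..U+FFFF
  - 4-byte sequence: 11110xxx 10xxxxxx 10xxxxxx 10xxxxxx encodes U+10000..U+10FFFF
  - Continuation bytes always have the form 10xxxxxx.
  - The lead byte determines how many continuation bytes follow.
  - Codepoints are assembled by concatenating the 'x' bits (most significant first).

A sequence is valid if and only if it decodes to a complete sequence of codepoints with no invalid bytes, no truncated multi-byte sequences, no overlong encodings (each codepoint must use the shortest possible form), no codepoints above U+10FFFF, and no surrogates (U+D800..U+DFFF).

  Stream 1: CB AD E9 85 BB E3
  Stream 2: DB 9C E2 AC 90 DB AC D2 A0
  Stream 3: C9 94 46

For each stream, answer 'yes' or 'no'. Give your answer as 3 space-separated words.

Stream 1: error at byte offset 6. INVALID
Stream 2: decodes cleanly. VALID
Stream 3: decodes cleanly. VALID

Answer: no yes yes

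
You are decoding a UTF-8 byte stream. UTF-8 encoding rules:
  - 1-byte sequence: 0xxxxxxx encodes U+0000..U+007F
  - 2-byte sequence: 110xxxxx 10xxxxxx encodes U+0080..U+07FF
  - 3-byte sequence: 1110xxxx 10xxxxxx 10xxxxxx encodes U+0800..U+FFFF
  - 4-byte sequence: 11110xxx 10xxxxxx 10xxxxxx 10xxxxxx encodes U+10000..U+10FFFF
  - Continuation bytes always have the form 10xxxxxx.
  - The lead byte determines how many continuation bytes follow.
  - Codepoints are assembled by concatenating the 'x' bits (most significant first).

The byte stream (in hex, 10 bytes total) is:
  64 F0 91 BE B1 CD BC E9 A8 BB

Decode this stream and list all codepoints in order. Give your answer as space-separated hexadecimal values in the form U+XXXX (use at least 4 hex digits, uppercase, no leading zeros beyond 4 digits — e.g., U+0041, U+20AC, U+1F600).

Answer: U+0064 U+11FB1 U+037C U+9A3B

Derivation:
Byte[0]=64: 1-byte ASCII. cp=U+0064
Byte[1]=F0: 4-byte lead, need 3 cont bytes. acc=0x0
Byte[2]=91: continuation. acc=(acc<<6)|0x11=0x11
Byte[3]=BE: continuation. acc=(acc<<6)|0x3E=0x47E
Byte[4]=B1: continuation. acc=(acc<<6)|0x31=0x11FB1
Completed: cp=U+11FB1 (starts at byte 1)
Byte[5]=CD: 2-byte lead, need 1 cont bytes. acc=0xD
Byte[6]=BC: continuation. acc=(acc<<6)|0x3C=0x37C
Completed: cp=U+037C (starts at byte 5)
Byte[7]=E9: 3-byte lead, need 2 cont bytes. acc=0x9
Byte[8]=A8: continuation. acc=(acc<<6)|0x28=0x268
Byte[9]=BB: continuation. acc=(acc<<6)|0x3B=0x9A3B
Completed: cp=U+9A3B (starts at byte 7)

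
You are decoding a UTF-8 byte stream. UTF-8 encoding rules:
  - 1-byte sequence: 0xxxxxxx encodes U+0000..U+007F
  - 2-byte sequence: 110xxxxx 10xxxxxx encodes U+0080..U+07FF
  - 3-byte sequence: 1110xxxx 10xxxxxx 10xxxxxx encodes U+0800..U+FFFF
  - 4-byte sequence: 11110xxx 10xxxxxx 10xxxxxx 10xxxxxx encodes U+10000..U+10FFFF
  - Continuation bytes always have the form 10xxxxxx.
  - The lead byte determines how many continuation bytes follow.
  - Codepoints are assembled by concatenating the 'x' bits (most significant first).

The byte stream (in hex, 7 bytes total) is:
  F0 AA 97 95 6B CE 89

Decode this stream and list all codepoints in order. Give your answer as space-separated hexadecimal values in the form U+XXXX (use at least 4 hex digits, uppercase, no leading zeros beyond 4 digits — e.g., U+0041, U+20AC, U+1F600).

Byte[0]=F0: 4-byte lead, need 3 cont bytes. acc=0x0
Byte[1]=AA: continuation. acc=(acc<<6)|0x2A=0x2A
Byte[2]=97: continuation. acc=(acc<<6)|0x17=0xA97
Byte[3]=95: continuation. acc=(acc<<6)|0x15=0x2A5D5
Completed: cp=U+2A5D5 (starts at byte 0)
Byte[4]=6B: 1-byte ASCII. cp=U+006B
Byte[5]=CE: 2-byte lead, need 1 cont bytes. acc=0xE
Byte[6]=89: continuation. acc=(acc<<6)|0x09=0x389
Completed: cp=U+0389 (starts at byte 5)

Answer: U+2A5D5 U+006B U+0389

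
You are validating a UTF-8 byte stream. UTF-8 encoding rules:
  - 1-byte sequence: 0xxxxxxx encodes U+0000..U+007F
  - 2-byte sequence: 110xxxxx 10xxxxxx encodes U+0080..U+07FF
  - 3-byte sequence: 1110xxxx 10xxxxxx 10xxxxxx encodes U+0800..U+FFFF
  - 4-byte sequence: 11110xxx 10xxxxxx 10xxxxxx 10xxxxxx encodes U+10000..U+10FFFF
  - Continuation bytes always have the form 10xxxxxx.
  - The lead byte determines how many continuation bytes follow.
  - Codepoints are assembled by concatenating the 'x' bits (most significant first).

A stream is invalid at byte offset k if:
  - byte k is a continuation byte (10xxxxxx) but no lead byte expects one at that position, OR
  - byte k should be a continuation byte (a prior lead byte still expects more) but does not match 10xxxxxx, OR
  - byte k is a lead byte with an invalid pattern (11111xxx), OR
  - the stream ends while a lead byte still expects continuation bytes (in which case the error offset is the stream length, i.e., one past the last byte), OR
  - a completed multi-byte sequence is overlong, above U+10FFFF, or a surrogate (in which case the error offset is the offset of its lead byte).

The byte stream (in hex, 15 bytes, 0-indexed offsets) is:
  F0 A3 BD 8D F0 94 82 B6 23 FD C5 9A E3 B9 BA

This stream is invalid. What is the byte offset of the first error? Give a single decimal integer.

Answer: 9

Derivation:
Byte[0]=F0: 4-byte lead, need 3 cont bytes. acc=0x0
Byte[1]=A3: continuation. acc=(acc<<6)|0x23=0x23
Byte[2]=BD: continuation. acc=(acc<<6)|0x3D=0x8FD
Byte[3]=8D: continuation. acc=(acc<<6)|0x0D=0x23F4D
Completed: cp=U+23F4D (starts at byte 0)
Byte[4]=F0: 4-byte lead, need 3 cont bytes. acc=0x0
Byte[5]=94: continuation. acc=(acc<<6)|0x14=0x14
Byte[6]=82: continuation. acc=(acc<<6)|0x02=0x502
Byte[7]=B6: continuation. acc=(acc<<6)|0x36=0x140B6
Completed: cp=U+140B6 (starts at byte 4)
Byte[8]=23: 1-byte ASCII. cp=U+0023
Byte[9]=FD: INVALID lead byte (not 0xxx/110x/1110/11110)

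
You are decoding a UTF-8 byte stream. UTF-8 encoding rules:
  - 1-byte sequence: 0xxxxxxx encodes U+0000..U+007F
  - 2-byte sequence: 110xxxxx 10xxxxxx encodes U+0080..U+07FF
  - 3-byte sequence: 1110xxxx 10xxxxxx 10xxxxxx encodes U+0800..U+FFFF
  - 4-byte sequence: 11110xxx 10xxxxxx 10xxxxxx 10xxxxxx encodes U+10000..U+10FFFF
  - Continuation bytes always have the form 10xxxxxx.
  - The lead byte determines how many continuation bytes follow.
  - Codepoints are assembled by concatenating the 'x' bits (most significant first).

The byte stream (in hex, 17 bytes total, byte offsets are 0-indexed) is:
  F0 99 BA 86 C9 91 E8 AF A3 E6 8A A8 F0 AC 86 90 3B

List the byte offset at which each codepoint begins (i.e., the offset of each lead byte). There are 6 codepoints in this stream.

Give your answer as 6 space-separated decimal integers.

Answer: 0 4 6 9 12 16

Derivation:
Byte[0]=F0: 4-byte lead, need 3 cont bytes. acc=0x0
Byte[1]=99: continuation. acc=(acc<<6)|0x19=0x19
Byte[2]=BA: continuation. acc=(acc<<6)|0x3A=0x67A
Byte[3]=86: continuation. acc=(acc<<6)|0x06=0x19E86
Completed: cp=U+19E86 (starts at byte 0)
Byte[4]=C9: 2-byte lead, need 1 cont bytes. acc=0x9
Byte[5]=91: continuation. acc=(acc<<6)|0x11=0x251
Completed: cp=U+0251 (starts at byte 4)
Byte[6]=E8: 3-byte lead, need 2 cont bytes. acc=0x8
Byte[7]=AF: continuation. acc=(acc<<6)|0x2F=0x22F
Byte[8]=A3: continuation. acc=(acc<<6)|0x23=0x8BE3
Completed: cp=U+8BE3 (starts at byte 6)
Byte[9]=E6: 3-byte lead, need 2 cont bytes. acc=0x6
Byte[10]=8A: continuation. acc=(acc<<6)|0x0A=0x18A
Byte[11]=A8: continuation. acc=(acc<<6)|0x28=0x62A8
Completed: cp=U+62A8 (starts at byte 9)
Byte[12]=F0: 4-byte lead, need 3 cont bytes. acc=0x0
Byte[13]=AC: continuation. acc=(acc<<6)|0x2C=0x2C
Byte[14]=86: continuation. acc=(acc<<6)|0x06=0xB06
Byte[15]=90: continuation. acc=(acc<<6)|0x10=0x2C190
Completed: cp=U+2C190 (starts at byte 12)
Byte[16]=3B: 1-byte ASCII. cp=U+003B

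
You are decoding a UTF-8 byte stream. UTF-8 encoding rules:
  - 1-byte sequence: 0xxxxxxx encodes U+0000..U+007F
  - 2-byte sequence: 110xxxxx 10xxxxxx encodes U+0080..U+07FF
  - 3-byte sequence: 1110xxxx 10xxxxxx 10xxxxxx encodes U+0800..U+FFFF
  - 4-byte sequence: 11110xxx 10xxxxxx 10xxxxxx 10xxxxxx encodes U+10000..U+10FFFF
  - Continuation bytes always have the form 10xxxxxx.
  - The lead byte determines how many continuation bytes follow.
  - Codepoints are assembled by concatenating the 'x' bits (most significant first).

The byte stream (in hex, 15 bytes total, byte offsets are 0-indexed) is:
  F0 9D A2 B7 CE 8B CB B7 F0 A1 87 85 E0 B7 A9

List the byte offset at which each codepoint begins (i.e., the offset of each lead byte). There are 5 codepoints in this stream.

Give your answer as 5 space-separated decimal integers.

Answer: 0 4 6 8 12

Derivation:
Byte[0]=F0: 4-byte lead, need 3 cont bytes. acc=0x0
Byte[1]=9D: continuation. acc=(acc<<6)|0x1D=0x1D
Byte[2]=A2: continuation. acc=(acc<<6)|0x22=0x762
Byte[3]=B7: continuation. acc=(acc<<6)|0x37=0x1D8B7
Completed: cp=U+1D8B7 (starts at byte 0)
Byte[4]=CE: 2-byte lead, need 1 cont bytes. acc=0xE
Byte[5]=8B: continuation. acc=(acc<<6)|0x0B=0x38B
Completed: cp=U+038B (starts at byte 4)
Byte[6]=CB: 2-byte lead, need 1 cont bytes. acc=0xB
Byte[7]=B7: continuation. acc=(acc<<6)|0x37=0x2F7
Completed: cp=U+02F7 (starts at byte 6)
Byte[8]=F0: 4-byte lead, need 3 cont bytes. acc=0x0
Byte[9]=A1: continuation. acc=(acc<<6)|0x21=0x21
Byte[10]=87: continuation. acc=(acc<<6)|0x07=0x847
Byte[11]=85: continuation. acc=(acc<<6)|0x05=0x211C5
Completed: cp=U+211C5 (starts at byte 8)
Byte[12]=E0: 3-byte lead, need 2 cont bytes. acc=0x0
Byte[13]=B7: continuation. acc=(acc<<6)|0x37=0x37
Byte[14]=A9: continuation. acc=(acc<<6)|0x29=0xDE9
Completed: cp=U+0DE9 (starts at byte 12)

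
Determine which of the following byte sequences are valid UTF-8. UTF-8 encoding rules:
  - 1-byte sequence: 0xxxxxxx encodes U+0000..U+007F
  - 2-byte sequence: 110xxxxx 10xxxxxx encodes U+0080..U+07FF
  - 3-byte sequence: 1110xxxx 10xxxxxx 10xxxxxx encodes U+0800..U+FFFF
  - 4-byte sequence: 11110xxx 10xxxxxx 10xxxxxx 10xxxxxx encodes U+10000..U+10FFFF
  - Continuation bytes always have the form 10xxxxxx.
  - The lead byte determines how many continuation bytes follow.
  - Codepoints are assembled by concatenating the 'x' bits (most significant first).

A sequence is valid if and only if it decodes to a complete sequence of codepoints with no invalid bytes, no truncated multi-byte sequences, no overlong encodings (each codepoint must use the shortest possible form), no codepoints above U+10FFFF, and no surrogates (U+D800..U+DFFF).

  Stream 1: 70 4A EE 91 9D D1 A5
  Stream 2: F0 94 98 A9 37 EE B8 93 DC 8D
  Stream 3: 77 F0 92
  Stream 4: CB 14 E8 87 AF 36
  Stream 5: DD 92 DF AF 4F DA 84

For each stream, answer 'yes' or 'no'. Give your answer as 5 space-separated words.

Answer: yes yes no no yes

Derivation:
Stream 1: decodes cleanly. VALID
Stream 2: decodes cleanly. VALID
Stream 3: error at byte offset 3. INVALID
Stream 4: error at byte offset 1. INVALID
Stream 5: decodes cleanly. VALID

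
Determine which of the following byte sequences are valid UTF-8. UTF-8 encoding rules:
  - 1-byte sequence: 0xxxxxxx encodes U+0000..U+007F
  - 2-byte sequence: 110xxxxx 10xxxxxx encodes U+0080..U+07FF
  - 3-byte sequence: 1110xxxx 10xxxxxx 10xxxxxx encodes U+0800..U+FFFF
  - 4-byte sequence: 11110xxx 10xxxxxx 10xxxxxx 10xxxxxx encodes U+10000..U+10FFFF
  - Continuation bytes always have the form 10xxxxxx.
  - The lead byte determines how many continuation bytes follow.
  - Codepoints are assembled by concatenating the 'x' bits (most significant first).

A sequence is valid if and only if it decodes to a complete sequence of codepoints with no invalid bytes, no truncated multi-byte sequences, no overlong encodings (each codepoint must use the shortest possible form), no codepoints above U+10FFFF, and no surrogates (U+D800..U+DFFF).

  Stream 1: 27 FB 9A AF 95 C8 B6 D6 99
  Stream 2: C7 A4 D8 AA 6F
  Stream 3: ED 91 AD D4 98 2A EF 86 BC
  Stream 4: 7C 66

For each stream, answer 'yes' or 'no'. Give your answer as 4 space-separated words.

Answer: no yes yes yes

Derivation:
Stream 1: error at byte offset 1. INVALID
Stream 2: decodes cleanly. VALID
Stream 3: decodes cleanly. VALID
Stream 4: decodes cleanly. VALID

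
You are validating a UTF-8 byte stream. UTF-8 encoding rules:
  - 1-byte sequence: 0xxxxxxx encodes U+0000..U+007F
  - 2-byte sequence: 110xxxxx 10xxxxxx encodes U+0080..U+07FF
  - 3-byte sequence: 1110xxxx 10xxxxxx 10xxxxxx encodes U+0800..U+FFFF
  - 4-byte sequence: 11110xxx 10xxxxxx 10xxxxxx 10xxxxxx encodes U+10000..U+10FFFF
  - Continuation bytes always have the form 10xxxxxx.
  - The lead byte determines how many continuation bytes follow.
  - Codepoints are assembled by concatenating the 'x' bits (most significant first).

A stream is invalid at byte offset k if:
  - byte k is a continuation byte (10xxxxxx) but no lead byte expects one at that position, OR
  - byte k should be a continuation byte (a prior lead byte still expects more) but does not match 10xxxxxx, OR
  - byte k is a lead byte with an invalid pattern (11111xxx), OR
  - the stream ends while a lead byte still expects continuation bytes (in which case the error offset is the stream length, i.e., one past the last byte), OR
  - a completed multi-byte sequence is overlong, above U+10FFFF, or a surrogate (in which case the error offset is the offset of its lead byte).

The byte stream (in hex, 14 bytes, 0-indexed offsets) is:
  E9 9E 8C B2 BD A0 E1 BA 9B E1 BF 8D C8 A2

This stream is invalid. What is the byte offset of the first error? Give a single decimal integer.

Answer: 3

Derivation:
Byte[0]=E9: 3-byte lead, need 2 cont bytes. acc=0x9
Byte[1]=9E: continuation. acc=(acc<<6)|0x1E=0x25E
Byte[2]=8C: continuation. acc=(acc<<6)|0x0C=0x978C
Completed: cp=U+978C (starts at byte 0)
Byte[3]=B2: INVALID lead byte (not 0xxx/110x/1110/11110)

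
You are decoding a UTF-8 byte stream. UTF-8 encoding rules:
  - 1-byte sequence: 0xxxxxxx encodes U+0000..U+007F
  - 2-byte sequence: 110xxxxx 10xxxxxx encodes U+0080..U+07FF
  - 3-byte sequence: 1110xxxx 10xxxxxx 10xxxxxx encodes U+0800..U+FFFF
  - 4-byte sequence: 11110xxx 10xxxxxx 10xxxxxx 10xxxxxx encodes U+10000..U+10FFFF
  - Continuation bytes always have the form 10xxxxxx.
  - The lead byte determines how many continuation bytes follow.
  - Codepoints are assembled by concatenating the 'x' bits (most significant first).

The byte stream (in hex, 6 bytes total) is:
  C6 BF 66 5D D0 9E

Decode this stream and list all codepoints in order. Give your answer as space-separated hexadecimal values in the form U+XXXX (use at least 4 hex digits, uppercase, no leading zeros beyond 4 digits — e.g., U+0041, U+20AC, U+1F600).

Byte[0]=C6: 2-byte lead, need 1 cont bytes. acc=0x6
Byte[1]=BF: continuation. acc=(acc<<6)|0x3F=0x1BF
Completed: cp=U+01BF (starts at byte 0)
Byte[2]=66: 1-byte ASCII. cp=U+0066
Byte[3]=5D: 1-byte ASCII. cp=U+005D
Byte[4]=D0: 2-byte lead, need 1 cont bytes. acc=0x10
Byte[5]=9E: continuation. acc=(acc<<6)|0x1E=0x41E
Completed: cp=U+041E (starts at byte 4)

Answer: U+01BF U+0066 U+005D U+041E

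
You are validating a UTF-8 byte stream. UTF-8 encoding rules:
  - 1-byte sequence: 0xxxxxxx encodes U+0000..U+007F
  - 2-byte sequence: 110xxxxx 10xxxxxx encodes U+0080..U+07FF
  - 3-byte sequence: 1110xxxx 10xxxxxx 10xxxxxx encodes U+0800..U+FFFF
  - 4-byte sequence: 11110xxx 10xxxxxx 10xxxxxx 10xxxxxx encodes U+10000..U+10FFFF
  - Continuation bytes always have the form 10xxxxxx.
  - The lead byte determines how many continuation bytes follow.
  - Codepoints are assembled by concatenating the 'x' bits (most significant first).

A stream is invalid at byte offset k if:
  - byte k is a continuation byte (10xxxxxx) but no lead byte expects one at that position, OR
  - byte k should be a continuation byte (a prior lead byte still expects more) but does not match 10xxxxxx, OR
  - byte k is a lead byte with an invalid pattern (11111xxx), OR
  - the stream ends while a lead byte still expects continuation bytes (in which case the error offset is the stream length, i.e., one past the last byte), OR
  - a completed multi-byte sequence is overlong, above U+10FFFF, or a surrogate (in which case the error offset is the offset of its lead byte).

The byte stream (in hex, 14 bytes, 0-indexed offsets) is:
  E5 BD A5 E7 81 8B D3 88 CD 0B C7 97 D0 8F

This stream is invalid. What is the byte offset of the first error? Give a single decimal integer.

Byte[0]=E5: 3-byte lead, need 2 cont bytes. acc=0x5
Byte[1]=BD: continuation. acc=(acc<<6)|0x3D=0x17D
Byte[2]=A5: continuation. acc=(acc<<6)|0x25=0x5F65
Completed: cp=U+5F65 (starts at byte 0)
Byte[3]=E7: 3-byte lead, need 2 cont bytes. acc=0x7
Byte[4]=81: continuation. acc=(acc<<6)|0x01=0x1C1
Byte[5]=8B: continuation. acc=(acc<<6)|0x0B=0x704B
Completed: cp=U+704B (starts at byte 3)
Byte[6]=D3: 2-byte lead, need 1 cont bytes. acc=0x13
Byte[7]=88: continuation. acc=(acc<<6)|0x08=0x4C8
Completed: cp=U+04C8 (starts at byte 6)
Byte[8]=CD: 2-byte lead, need 1 cont bytes. acc=0xD
Byte[9]=0B: expected 10xxxxxx continuation. INVALID

Answer: 9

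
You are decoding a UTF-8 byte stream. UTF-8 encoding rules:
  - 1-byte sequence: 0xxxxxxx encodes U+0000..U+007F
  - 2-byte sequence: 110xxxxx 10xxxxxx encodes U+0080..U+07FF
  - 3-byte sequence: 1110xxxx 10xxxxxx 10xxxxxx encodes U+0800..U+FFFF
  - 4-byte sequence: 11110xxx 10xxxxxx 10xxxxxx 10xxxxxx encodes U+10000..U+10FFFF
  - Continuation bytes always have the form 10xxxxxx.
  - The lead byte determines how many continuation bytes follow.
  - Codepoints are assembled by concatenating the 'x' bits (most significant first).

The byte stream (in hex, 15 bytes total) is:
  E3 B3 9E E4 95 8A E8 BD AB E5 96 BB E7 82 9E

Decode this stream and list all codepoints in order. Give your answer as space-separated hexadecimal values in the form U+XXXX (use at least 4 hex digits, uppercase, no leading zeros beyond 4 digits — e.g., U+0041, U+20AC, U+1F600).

Answer: U+3CDE U+454A U+8F6B U+55BB U+709E

Derivation:
Byte[0]=E3: 3-byte lead, need 2 cont bytes. acc=0x3
Byte[1]=B3: continuation. acc=(acc<<6)|0x33=0xF3
Byte[2]=9E: continuation. acc=(acc<<6)|0x1E=0x3CDE
Completed: cp=U+3CDE (starts at byte 0)
Byte[3]=E4: 3-byte lead, need 2 cont bytes. acc=0x4
Byte[4]=95: continuation. acc=(acc<<6)|0x15=0x115
Byte[5]=8A: continuation. acc=(acc<<6)|0x0A=0x454A
Completed: cp=U+454A (starts at byte 3)
Byte[6]=E8: 3-byte lead, need 2 cont bytes. acc=0x8
Byte[7]=BD: continuation. acc=(acc<<6)|0x3D=0x23D
Byte[8]=AB: continuation. acc=(acc<<6)|0x2B=0x8F6B
Completed: cp=U+8F6B (starts at byte 6)
Byte[9]=E5: 3-byte lead, need 2 cont bytes. acc=0x5
Byte[10]=96: continuation. acc=(acc<<6)|0x16=0x156
Byte[11]=BB: continuation. acc=(acc<<6)|0x3B=0x55BB
Completed: cp=U+55BB (starts at byte 9)
Byte[12]=E7: 3-byte lead, need 2 cont bytes. acc=0x7
Byte[13]=82: continuation. acc=(acc<<6)|0x02=0x1C2
Byte[14]=9E: continuation. acc=(acc<<6)|0x1E=0x709E
Completed: cp=U+709E (starts at byte 12)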